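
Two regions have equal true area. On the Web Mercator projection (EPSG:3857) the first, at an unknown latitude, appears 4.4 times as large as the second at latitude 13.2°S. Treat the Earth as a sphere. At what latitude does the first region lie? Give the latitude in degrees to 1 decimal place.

62.3°

Mercator areal scale is sec²φ, so apparent-area ratio = sec²φ₁ / sec²φ₂ = cos²φ₂ / cos²φ₁.
cos²φ₂ / cos²φ₁ = 4.4  ⇒  cos φ₁ = cos 13.2° / √4.4 = 0.9736/2.098 = 0.4641.
φ₁ = arccos(0.4641) ≈ 62.3°.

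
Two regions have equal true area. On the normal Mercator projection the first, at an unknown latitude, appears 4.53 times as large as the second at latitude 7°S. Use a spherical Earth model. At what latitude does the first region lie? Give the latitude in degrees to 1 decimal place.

For equal true areas on Mercator, apparent areas scale as sec²φ, so the ratio is cos²φ₂ / cos²φ₁.
cos²φ₂ / cos²φ₁ = 4.53  ⇒  cos φ₁ = cos 7° / √4.53 = 0.9925/2.128 = 0.4663.
φ₁ = arccos(0.4663) ≈ 62.2°.

62.2°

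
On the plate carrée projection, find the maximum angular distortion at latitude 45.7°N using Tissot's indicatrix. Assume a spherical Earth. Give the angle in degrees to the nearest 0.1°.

For the equirectangular projection with φ₀ = 0 (plate carrée), h = 1 along meridians and k = sec φ along parallels.
At 45.7°: h = 1.000, k = 1.432; principal scales a = 1.432, b = 1.000.
sin(ω/2) = (a − b)/(a + b) = 0.4318/2.432 = 0.1776, so ω = 2 arcsin(0.1776) ≈ 20.5°.

20.5°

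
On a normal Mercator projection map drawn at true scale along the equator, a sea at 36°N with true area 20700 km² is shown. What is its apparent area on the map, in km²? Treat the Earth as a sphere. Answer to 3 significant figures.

Mercator is conformal, so the point scale is isotropic: h = k = sec φ = 1/cos φ.
Areal scale = k² = sec²φ = 1/cos²(36°) = 1/0.8090² = 1.528.
Apparent area = 20700 × 1.528 ≈ 31600 km².

31600 km²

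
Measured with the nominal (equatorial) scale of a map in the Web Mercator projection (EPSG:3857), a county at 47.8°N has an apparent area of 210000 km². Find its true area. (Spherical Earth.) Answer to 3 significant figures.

94800 km²

Mercator is conformal, so the point scale is isotropic: h = k = sec φ = 1/cos φ.
Areal scale = k² = sec²φ = 1/cos²(47.8°) = 1/0.6717² = 2.216.
True area = apparent / (areal scale) = 210000 / 2.216 ≈ 94800 km².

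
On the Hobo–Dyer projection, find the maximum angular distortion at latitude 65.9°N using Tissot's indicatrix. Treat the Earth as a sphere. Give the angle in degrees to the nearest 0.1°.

71.1°

Hobo–Dyer is a cylindrical equal-area projection with standard parallels at ±37.5°. Cylindrical equal-area (φ₀ = 37.5°): h = cos φ / cos 37.5° along meridians, k = cos 37.5° / cos φ along parallels; h·k = 1.
At 65.9°: h = 0.5147, k = 1.943; principal scales a = 1.943, b = 0.5147.
sin(ω/2) = (a − b)/(a + b) = 1.428/2.458 = 0.5811, so ω = 2 arcsin(0.5811) ≈ 71.1°.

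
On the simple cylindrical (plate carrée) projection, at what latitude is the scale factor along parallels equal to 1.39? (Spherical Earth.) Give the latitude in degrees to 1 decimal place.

Plate carrée: h = 1, k = sec φ along parallels.
sec φ = 1.39  ⇒  cos φ = 0.7194  ⇒  φ ≈ 44.0°.

44.0°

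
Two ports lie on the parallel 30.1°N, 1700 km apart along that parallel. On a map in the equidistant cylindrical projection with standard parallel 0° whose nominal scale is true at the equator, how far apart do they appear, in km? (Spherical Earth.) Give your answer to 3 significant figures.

1960 km

In the plate carrée (x = Rλ, y = Rφ), meridians are true-scale (h = 1) and parallels are stretched by k = sec φ.
Along the parallel, k = sec 30.1° = 1/0.8652 = 1.156.
Map distance = 1700 × 1.156 ≈ 1960 km.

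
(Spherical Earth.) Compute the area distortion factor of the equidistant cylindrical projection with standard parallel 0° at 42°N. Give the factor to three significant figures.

Plate carrée maps x = Rλ, y = Rφ. The meridian scale is h = 1 and the parallel scale is k = 1/cos φ = sec φ.
Areal scale = h·k = 1 × sec φ; at 42°, h = 1.000, k = 1.346, so h·k = 1.346.

1.35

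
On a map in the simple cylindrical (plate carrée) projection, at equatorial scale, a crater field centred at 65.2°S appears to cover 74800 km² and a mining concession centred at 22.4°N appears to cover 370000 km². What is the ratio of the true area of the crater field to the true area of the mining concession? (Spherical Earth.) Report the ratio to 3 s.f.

0.0917

On the plate carrée, areal scale = h·k = 1 × sec φ, so true area = apparent × cos φ.
True area of crater field: 74800 × cos(65.2°) = 74800 × 0.4195 = 31380 km².
True area of mining concession: 370000 × cos(22.4°) = 370000 × 0.9245 = 342100 km².
Ratio = 31380 / 342100 ≈ 0.0917.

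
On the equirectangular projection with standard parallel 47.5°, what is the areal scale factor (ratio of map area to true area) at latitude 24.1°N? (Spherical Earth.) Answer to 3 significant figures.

0.740

With standard parallel φ₀ = 47.5°, the equirectangular projection gives x = Rλ cos φ₀, y = Rφ, so h = 1 and k = cos 47.5° / cos φ.
Areal scale = h·k = 1 × cos φ₀ / cos φ; at 24.1°, h = 1.000, k = 0.7401, so h·k = 0.7401.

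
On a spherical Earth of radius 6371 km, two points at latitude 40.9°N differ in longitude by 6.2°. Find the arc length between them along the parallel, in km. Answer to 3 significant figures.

Arc length along a parallel = R cos φ · Δλ (with Δλ in radians).
= 6371 × cos 40.9° × (6.2° × π/180) = 6371 × 0.7559 × 0.1082 ≈ 521 km.

521 km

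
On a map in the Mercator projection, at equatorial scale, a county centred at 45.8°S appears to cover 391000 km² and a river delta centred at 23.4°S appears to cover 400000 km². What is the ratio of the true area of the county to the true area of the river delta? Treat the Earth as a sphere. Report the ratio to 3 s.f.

0.564

Since Mercator area scale is 1/cos²φ, the true area equals the apparent area multiplied by cos²φ.
True area of county: 391000 × cos²(45.8°) = 391000 × 0.4860 = 190000 km².
True area of river delta: 400000 × cos²(23.4°) = 400000 × 0.8423 = 336900 km².
Ratio = 190000 / 336900 ≈ 0.564.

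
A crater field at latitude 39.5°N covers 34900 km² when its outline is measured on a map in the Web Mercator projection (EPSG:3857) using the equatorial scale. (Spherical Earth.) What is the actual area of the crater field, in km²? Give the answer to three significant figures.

For Mercator, h = k = sec φ (a conformal cylindrical projection has a single point scale, 1/cos φ).
Areal scale = k² = sec²φ = 1/cos²(39.5°) = 1/0.7716² = 1.680.
True area = apparent / (areal scale) = 34900 / 1.680 ≈ 20800 km².

20800 km²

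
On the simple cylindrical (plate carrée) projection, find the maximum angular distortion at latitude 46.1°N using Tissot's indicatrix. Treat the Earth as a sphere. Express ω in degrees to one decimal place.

Plate carrée maps x = Rλ, y = Rφ. The meridian scale is h = 1 and the parallel scale is k = 1/cos φ = sec φ.
At 46.1°: h = 1.000, k = 1.442; principal scales a = 1.442, b = 1.000.
sin(ω/2) = (a − b)/(a + b) = 0.4422/2.442 = 0.1811, so ω = 2 arcsin(0.1811) ≈ 20.9°.

20.9°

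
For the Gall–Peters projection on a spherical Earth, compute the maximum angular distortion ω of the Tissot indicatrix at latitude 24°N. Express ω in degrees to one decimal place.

The Gall–Peters projection is cylindrical equal-area with φ₀ = 45°. For cylindrical equal-area with standard parallel φ₀, h = cos φ / cos φ₀ and k = cos φ₀ / cos φ, so h·k = 1.
At 24°: h = 1.292, k = 0.7740; principal scales a = 1.292, b = 0.7740.
sin(ω/2) = (a − b)/(a + b) = 0.5179/2.066 = 0.2507, so ω = 2 arcsin(0.2507) ≈ 29.0°.

29.0°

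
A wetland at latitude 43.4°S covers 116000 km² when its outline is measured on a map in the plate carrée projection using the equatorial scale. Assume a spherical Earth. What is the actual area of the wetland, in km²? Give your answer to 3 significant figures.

For the equirectangular projection with φ₀ = 0 (plate carrée), h = 1 along meridians and k = sec φ along parallels.
Areal scale = h·k = 1 × sec φ; at 43.4°, h = 1.000, k = 1.376, so h·k = 1.376.
True area = apparent / (areal scale) = 116000 / 1.376 ≈ 84300 km².

84300 km²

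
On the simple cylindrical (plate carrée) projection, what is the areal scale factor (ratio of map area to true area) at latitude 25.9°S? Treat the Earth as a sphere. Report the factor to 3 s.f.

For the equirectangular projection with φ₀ = 0 (plate carrée), h = 1 along meridians and k = sec φ along parallels.
Areal scale = h·k = 1 × sec φ; at 25.9°, h = 1.000, k = 1.112, so h·k = 1.112.

1.11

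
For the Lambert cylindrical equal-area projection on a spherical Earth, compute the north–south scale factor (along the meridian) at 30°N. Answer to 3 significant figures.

0.866

The Lambert cylindrical equal-area projection is the cylindrical equal-area projection with its standard parallel at the equator (φ₀ = 0). A cylindrical equal-area projection with standard parallel φ₀ has meridian scale h = cos φ / cos φ₀ and parallel scale k = cos φ₀ / cos φ (so areas are preserved, h·k = 1).
h = cos 30° / cos 0° = 0.8660/1.000 = 0.8660.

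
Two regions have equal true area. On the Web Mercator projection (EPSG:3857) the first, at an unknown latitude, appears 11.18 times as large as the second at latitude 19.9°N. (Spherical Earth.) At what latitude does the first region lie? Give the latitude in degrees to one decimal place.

Mercator areal scale is sec²φ, so apparent-area ratio = sec²φ₁ / sec²φ₂ = cos²φ₂ / cos²φ₁.
cos²φ₂ / cos²φ₁ = 11.18  ⇒  cos φ₁ = cos 19.9° / √11.18 = 0.9403/3.344 = 0.2812.
φ₁ = arccos(0.2812) ≈ 73.7°.

73.7°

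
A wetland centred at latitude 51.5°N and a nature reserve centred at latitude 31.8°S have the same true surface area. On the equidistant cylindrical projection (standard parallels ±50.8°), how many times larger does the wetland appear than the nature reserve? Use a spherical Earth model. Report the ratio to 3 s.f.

1.37

With standard parallel φ₀ = 50.8°, the equirectangular projection gives x = Rλ cos φ₀, y = Rφ, so h = 1 and k = cos 50.8° / cos φ.
Areal scale at 51.5°: h·k = 1.000 × 1.015 = 1.015.
Areal scale at 31.8°: h·k = 1.000 × 0.7437 = 0.7437.
Ratio = 1.015/0.7437 ≈ 1.37.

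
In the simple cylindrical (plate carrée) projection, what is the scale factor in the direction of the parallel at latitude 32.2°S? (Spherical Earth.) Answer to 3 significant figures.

In the plate carrée (x = Rλ, y = Rφ), meridians are true-scale (h = 1) and parallels are stretched by k = sec φ.
k = 1/cos 32.2° = 1/0.8462 = 1.182.

1.18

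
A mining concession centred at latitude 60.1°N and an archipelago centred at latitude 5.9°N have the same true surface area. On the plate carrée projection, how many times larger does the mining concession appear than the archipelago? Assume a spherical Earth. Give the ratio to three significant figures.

In the plate carrée (x = Rλ, y = Rφ), meridians are true-scale (h = 1) and parallels are stretched by k = sec φ.
Areal scale at 60.1°: h·k = 1.000 × 2.006 = 2.006.
Areal scale at 5.9°: h·k = 1.000 × 1.005 = 1.005.
Ratio = 2.006/1.005 ≈ 2.00.

2.00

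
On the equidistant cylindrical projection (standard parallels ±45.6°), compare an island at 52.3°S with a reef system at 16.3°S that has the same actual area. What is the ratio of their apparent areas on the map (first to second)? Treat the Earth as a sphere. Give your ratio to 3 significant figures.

1.57

The equidistant cylindrical projection with φ₀ = 45.6° has h = 1 (meridians true) and k = cos φ₀ / cos φ along parallels.
Areal scale at 52.3°: h·k = 1.000 × 1.144 = 1.144.
Areal scale at 16.3°: h·k = 1.000 × 0.7290 = 0.7290.
Ratio = 1.144/0.7290 ≈ 1.57.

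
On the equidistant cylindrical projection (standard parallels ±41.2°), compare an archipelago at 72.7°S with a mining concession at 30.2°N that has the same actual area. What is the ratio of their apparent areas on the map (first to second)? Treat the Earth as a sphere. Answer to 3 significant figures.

2.91

In the equirectangular projection with standard parallel φ₀ = 41.2° (x = Rλ cos φ₀, y = Rφ), meridians are true-scale (h = 1) and the parallel scale is k = cos φ₀ / cos φ.
Areal scale at 72.7°: h·k = 1.000 × 2.530 = 2.530.
Areal scale at 30.2°: h·k = 1.000 × 0.8706 = 0.8706.
Ratio = 2.530/0.8706 ≈ 2.91.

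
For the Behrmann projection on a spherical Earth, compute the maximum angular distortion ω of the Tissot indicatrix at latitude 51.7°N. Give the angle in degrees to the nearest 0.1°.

37.6°

Behrmann is a cylindrical equal-area projection with standard parallels at ±30°. For cylindrical equal-area with standard parallel φ₀, h = cos φ / cos φ₀ and k = cos φ₀ / cos φ, so h·k = 1.
At 51.7°: h = 0.7157, k = 1.397; principal scales a = 1.397, b = 0.7157.
sin(ω/2) = (a − b)/(a + b) = 0.6817/2.113 = 0.3226, so ω = 2 arcsin(0.3226) ≈ 37.6°.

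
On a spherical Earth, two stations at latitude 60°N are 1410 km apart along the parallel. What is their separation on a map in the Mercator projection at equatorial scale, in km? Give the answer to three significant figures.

2820 km

Mercator is conformal, so the point scale is isotropic: h = k = sec φ = 1/cos φ.
Along the parallel, k = sec 60° = 1/0.5000 = 2.000.
Map distance = 1410 × 2.000 ≈ 2820 km.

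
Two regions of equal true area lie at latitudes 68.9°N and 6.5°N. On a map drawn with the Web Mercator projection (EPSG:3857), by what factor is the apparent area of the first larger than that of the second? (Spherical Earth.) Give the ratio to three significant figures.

7.62

Mercator is conformal with k = sec φ, so areal scale = k² = sec²φ.
At 68.9°: sec²(68.9°) = 1/0.3600² = 7.716.
At 6.5°: sec²(6.5°) = 1/0.9936² = 1.013.
Ratio = 7.716/1.013 = cos²(6.5°)/cos²(68.9°) ≈ 7.62.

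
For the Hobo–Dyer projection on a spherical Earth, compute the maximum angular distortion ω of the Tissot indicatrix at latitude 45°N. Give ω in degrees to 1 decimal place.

13.2°

The Hobo–Dyer projection is cylindrical equal-area with φ₀ = 37.5°. Cylindrical equal-area (φ₀ = 37.5°): h = cos φ / cos 37.5° along meridians, k = cos 37.5° / cos φ along parallels; h·k = 1.
At 45°: h = 0.8913, k = 1.122; principal scales a = 1.122, b = 0.8913.
sin(ω/2) = (a − b)/(a + b) = 0.2307/2.013 = 0.1146, so ω = 2 arcsin(0.1146) ≈ 13.2°.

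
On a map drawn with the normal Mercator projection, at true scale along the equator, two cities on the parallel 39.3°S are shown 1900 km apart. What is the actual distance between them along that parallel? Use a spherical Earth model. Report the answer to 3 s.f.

Mercator is conformal, so the point scale is isotropic: h = k = sec φ = 1/cos φ.
Along the parallel at 39.3°, map distances are exaggerated by k = sec 39.3° = 1.292.
True distance = 1900 / 1.292 = 1900 × cos 39.3° ≈ 1470 km.

1470 km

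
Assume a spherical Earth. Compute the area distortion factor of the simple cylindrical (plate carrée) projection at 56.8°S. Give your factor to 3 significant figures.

For the equirectangular projection with φ₀ = 0 (plate carrée), h = 1 along meridians and k = sec φ along parallels.
Areal scale = h·k = 1 × sec φ; at 56.8°, h = 1.000, k = 1.826, so h·k = 1.826.

1.83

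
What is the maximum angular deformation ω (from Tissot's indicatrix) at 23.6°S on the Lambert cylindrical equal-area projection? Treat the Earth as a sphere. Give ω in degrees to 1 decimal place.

The Lambert cylindrical equal-area projection is the cylindrical equal-area projection with its standard parallel at the equator (φ₀ = 0). Cylindrical equal-area (φ₀ = 0°): h = cos φ / cos 0° along meridians, k = cos 0° / cos φ along parallels; h·k = 1.
At 23.6°: h = 0.9164, k = 1.091; principal scales a = 1.091, b = 0.9164.
sin(ω/2) = (a − b)/(a + b) = 0.1749/2.008 = 0.08712, so ω = 2 arcsin(0.08712) ≈ 10.0°.

10.0°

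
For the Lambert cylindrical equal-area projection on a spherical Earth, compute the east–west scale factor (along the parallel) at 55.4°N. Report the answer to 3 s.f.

The Lambert cylindrical equal-area projection is the cylindrical equal-area projection with its standard parallel at the equator (φ₀ = 0). For cylindrical equal-area with standard parallel φ₀, h = cos φ / cos φ₀ and k = cos φ₀ / cos φ, so h·k = 1.
k = cos 0° / cos 55.4° = 1.000/0.5678 = 1.761.

1.76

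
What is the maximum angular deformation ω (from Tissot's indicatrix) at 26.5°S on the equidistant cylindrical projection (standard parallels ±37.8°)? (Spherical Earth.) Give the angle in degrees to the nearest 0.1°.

With standard parallel φ₀ = 37.8°, the equirectangular projection gives x = Rλ cos φ₀, y = Rφ, so h = 1 and k = cos 37.8° / cos φ.
At 26.5°: h = 1.000, k = 0.8829; principal scales a = 1.000, b = 0.8829.
sin(ω/2) = (a − b)/(a + b) = 0.1171/1.883 = 0.06218, so ω = 2 arcsin(0.06218) ≈ 7.1°.

7.1°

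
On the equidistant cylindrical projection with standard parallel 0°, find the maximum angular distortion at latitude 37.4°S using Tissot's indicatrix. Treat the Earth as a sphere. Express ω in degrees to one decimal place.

For the equirectangular projection with φ₀ = 0 (plate carrée), h = 1 along meridians and k = sec φ along parallels.
At 37.4°: h = 1.000, k = 1.259; principal scales a = 1.259, b = 1.000.
sin(ω/2) = (a − b)/(a + b) = 0.2588/2.259 = 0.1146, so ω = 2 arcsin(0.1146) ≈ 13.2°.

13.2°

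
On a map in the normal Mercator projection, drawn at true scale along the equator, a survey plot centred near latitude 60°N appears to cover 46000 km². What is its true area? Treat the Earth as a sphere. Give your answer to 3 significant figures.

The Mercator projection is conformal; its linear scale factor is the same in every direction and equals sec φ = 1/cos φ.
Areal scale = k² = sec²φ = 1/cos²(60°) = 1/0.5000² = 4.000.
True area = apparent / (areal scale) = 46000 / 4.000 ≈ 11500 km².

11500 km²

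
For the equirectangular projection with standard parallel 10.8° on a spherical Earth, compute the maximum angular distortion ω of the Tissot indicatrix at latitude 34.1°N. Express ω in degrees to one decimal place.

9.8°

In the equirectangular projection with standard parallel φ₀ = 10.8° (x = Rλ cos φ₀, y = Rφ), meridians are true-scale (h = 1) and the parallel scale is k = cos φ₀ / cos φ.
At 34.1°: h = 1.000, k = 1.186; principal scales a = 1.186, b = 1.000.
sin(ω/2) = (a − b)/(a + b) = 0.1863/2.186 = 0.08519, so ω = 2 arcsin(0.08519) ≈ 9.8°.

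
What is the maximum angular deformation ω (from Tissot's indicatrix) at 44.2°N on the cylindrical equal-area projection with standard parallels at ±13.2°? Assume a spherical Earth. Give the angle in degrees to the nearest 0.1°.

Cylindrical equal-area (φ₀ = 13.2°): h = cos φ / cos 13.2° along meridians, k = cos 13.2° / cos φ along parallels; h·k = 1.
At 44.2°: h = 0.7364, k = 1.358; principal scales a = 1.358, b = 0.7364.
sin(ω/2) = (a − b)/(a + b) = 0.6217/2.094 = 0.2968, so ω = 2 arcsin(0.2968) ≈ 34.5°.

34.5°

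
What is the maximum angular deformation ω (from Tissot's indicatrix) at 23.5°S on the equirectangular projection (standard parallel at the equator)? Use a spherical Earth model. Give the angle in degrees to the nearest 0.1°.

5.0°

Plate carrée maps x = Rλ, y = Rφ. The meridian scale is h = 1 and the parallel scale is k = 1/cos φ = sec φ.
At 23.5°: h = 1.000, k = 1.090; principal scales a = 1.090, b = 1.000.
sin(ω/2) = (a − b)/(a + b) = 0.09044/2.090 = 0.04326, so ω = 2 arcsin(0.04326) ≈ 5.0°.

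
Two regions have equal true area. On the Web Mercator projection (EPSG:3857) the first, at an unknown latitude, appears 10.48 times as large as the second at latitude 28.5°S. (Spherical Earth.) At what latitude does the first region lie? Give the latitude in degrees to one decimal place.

Mercator areal scale is sec²φ, so apparent-area ratio = sec²φ₁ / sec²φ₂ = cos²φ₂ / cos²φ₁.
cos²φ₂ / cos²φ₁ = 10.48  ⇒  cos φ₁ = cos 28.5° / √10.48 = 0.8788/3.237 = 0.2715.
φ₁ = arccos(0.2715) ≈ 74.2°.

74.2°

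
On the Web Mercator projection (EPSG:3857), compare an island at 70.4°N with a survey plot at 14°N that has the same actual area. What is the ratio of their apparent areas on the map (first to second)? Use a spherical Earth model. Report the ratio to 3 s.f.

8.37

Mercator areal scale is sec²φ.
At 70.4°: sec²(70.4°) = 1/0.3355² = 8.887.
At 14°: sec²(14°) = 1/0.9703² = 1.062.
Ratio = 8.887/1.062 = cos²(14°)/cos²(70.4°) ≈ 8.37.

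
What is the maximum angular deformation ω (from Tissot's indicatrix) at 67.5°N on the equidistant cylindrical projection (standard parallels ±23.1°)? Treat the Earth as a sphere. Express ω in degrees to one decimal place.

48.7°

In the equirectangular projection with standard parallel φ₀ = 23.1° (x = Rλ cos φ₀, y = Rφ), meridians are true-scale (h = 1) and the parallel scale is k = cos φ₀ / cos φ.
At 67.5°: h = 1.000, k = 2.404; principal scales a = 2.404, b = 1.000.
sin(ω/2) = (a − b)/(a + b) = 1.404/3.404 = 0.4124, so ω = 2 arcsin(0.4124) ≈ 48.7°.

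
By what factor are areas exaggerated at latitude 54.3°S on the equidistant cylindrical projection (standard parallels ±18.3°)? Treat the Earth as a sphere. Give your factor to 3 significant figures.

With standard parallel φ₀ = 18.3°, the equirectangular projection gives x = Rλ cos φ₀, y = Rφ, so h = 1 and k = cos 18.3° / cos φ.
Areal scale = h·k = 1 × cos φ₀ / cos φ; at 54.3°, h = 1.000, k = 1.627, so h·k = 1.627.

1.63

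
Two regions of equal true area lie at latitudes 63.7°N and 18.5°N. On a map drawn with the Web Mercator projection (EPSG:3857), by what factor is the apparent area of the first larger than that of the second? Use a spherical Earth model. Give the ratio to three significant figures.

Mercator is conformal with k = sec φ, so areal scale = k² = sec²φ.
At 63.7°: sec²(63.7°) = 1/0.4431² = 5.094.
At 18.5°: sec²(18.5°) = 1/0.9483² = 1.112.
Ratio = 5.094/1.112 = cos²(18.5°)/cos²(63.7°) ≈ 4.58.

4.58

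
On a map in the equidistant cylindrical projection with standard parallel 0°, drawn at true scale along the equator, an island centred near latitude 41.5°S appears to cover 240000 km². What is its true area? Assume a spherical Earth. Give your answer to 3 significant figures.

180000 km²

Plate carrée maps x = Rλ, y = Rφ. The meridian scale is h = 1 and the parallel scale is k = 1/cos φ = sec φ.
Areal scale = h·k = 1 × sec φ; at 41.5°, h = 1.000, k = 1.335, so h·k = 1.335.
True area = apparent / (areal scale) = 240000 / 1.335 ≈ 180000 km².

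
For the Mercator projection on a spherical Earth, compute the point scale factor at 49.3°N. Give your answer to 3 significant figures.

1.53

The Mercator projection is conformal; its linear scale factor is the same in every direction and equals sec φ = 1/cos φ.
k = 1/cos 49.3° = 1/0.6521 = 1.534.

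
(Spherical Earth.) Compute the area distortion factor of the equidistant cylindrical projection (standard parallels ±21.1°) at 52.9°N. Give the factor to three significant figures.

1.55

The equidistant cylindrical projection with φ₀ = 21.1° has h = 1 (meridians true) and k = cos φ₀ / cos φ along parallels.
Areal scale = h·k = 1 × cos φ₀ / cos φ; at 52.9°, h = 1.000, k = 1.547, so h·k = 1.547.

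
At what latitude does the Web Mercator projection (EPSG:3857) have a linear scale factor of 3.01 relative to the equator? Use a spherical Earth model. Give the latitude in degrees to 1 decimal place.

70.6°

Mercator scale is k = sec φ = 1/cos φ.
1/cos φ = 3.01  ⇒  cos φ = 0.3322  ⇒  φ = arccos(0.3322) ≈ 70.6°.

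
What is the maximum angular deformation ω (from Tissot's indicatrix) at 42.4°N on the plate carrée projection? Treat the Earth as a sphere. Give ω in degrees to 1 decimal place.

17.3°

Plate carrée maps x = Rλ, y = Rφ. The meridian scale is h = 1 and the parallel scale is k = 1/cos φ = sec φ.
At 42.4°: h = 1.000, k = 1.354; principal scales a = 1.354, b = 1.000.
sin(ω/2) = (a − b)/(a + b) = 0.3542/2.354 = 0.1504, so ω = 2 arcsin(0.1504) ≈ 17.3°.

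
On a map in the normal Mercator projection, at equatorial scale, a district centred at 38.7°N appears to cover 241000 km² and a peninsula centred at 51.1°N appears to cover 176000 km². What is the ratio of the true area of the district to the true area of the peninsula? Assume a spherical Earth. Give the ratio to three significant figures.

On Mercator the areal scale is sec²φ, so true area = apparent × cos²φ.
True area of district: 241000 × cos²(38.7°) = 241000 × 0.6091 = 146800 km².
True area of peninsula: 176000 × cos²(51.1°) = 176000 × 0.3943 = 69400 km².
Ratio = 146800 / 69400 ≈ 2.11.

2.11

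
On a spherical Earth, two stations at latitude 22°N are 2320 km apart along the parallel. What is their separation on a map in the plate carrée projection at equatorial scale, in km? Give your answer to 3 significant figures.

Plate carrée maps x = Rλ, y = Rφ. The meridian scale is h = 1 and the parallel scale is k = 1/cos φ = sec φ.
Along the parallel, k = sec 22° = 1/0.9272 = 1.079.
Map distance = 2320 × 1.079 ≈ 2500 km.

2500 km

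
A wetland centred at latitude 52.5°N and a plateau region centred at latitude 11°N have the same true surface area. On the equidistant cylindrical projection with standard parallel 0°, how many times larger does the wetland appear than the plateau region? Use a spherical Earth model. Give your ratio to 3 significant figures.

1.61

In the plate carrée (x = Rλ, y = Rφ), meridians are true-scale (h = 1) and parallels are stretched by k = sec φ.
Areal scale at 52.5°: h·k = 1.000 × 1.643 = 1.643.
Areal scale at 11°: h·k = 1.000 × 1.019 = 1.019.
Ratio = 1.643/1.019 ≈ 1.61.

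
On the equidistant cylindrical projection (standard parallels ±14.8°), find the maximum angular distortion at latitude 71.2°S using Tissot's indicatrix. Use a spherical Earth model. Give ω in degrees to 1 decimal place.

The equidistant cylindrical projection with φ₀ = 14.8° has h = 1 (meridians true) and k = cos φ₀ / cos φ along parallels.
At 71.2°: h = 1.000, k = 3.000; principal scales a = 3.000, b = 1.000.
sin(ω/2) = (a − b)/(a + b) = 2.000/4.000 = 0.5000, so ω = 2 arcsin(0.5000) ≈ 60.0°.

60.0°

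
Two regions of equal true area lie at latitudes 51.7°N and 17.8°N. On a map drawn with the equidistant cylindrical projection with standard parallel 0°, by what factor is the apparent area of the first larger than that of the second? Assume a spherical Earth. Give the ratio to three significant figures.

1.54

In the plate carrée (x = Rλ, y = Rφ), meridians are true-scale (h = 1) and parallels are stretched by k = sec φ.
Areal scale at 51.7°: h·k = 1.000 × 1.613 = 1.613.
Areal scale at 17.8°: h·k = 1.000 × 1.050 = 1.050.
Ratio = 1.613/1.050 ≈ 1.54.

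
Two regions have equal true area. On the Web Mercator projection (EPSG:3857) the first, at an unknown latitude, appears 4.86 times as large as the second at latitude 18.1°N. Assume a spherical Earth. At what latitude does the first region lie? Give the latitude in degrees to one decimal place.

For equal true areas on Mercator, apparent areas scale as sec²φ, so the ratio is cos²φ₂ / cos²φ₁.
cos²φ₂ / cos²φ₁ = 4.86  ⇒  cos φ₁ = cos 18.1° / √4.86 = 0.9505/2.205 = 0.4312.
φ₁ = arccos(0.4312) ≈ 64.5°.

64.5°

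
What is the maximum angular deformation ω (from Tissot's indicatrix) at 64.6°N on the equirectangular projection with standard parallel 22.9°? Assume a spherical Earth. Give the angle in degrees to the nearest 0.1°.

42.8°

With standard parallel φ₀ = 22.9°, the equirectangular projection gives x = Rλ cos φ₀, y = Rφ, so h = 1 and k = cos 22.9° / cos φ.
At 64.6°: h = 1.000, k = 2.148; principal scales a = 2.148, b = 1.000.
sin(ω/2) = (a − b)/(a + b) = 1.148/3.148 = 0.3646, so ω = 2 arcsin(0.3646) ≈ 42.8°.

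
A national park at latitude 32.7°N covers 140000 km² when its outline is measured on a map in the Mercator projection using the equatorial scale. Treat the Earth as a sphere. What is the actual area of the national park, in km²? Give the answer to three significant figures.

The Mercator projection is conformal; its linear scale factor is the same in every direction and equals sec φ = 1/cos φ.
Areal scale = k² = sec²φ = 1/cos²(32.7°) = 1/0.8415² = 1.412.
True area = apparent / (areal scale) = 140000 / 1.412 ≈ 99100 km².

99100 km²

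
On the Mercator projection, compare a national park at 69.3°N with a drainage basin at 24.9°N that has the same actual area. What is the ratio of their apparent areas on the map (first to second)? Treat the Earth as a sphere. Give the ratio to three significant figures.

Mercator is conformal with k = sec φ, so areal scale = k² = sec²φ.
At 69.3°: sec²(69.3°) = 1/0.3535² = 8.004.
At 24.9°: sec²(24.9°) = 1/0.9070² = 1.215.
Ratio = 8.004/1.215 = cos²(24.9°)/cos²(69.3°) ≈ 6.58.

6.58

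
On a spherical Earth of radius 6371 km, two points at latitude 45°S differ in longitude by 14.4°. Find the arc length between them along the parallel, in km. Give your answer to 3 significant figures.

1130 km

Arc length along a parallel = R cos φ · Δλ (with Δλ in radians).
= 6371 × cos 45° × (14.4° × π/180) = 6371 × 0.7071 × 0.2513 ≈ 1130 km.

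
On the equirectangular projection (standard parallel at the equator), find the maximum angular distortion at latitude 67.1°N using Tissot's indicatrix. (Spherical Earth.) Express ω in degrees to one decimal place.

For the equirectangular projection with φ₀ = 0 (plate carrée), h = 1 along meridians and k = sec φ along parallels.
At 67.1°: h = 1.000, k = 2.570; principal scales a = 2.570, b = 1.000.
sin(ω/2) = (a − b)/(a + b) = 1.570/3.570 = 0.4398, so ω = 2 arcsin(0.4398) ≈ 52.2°.

52.2°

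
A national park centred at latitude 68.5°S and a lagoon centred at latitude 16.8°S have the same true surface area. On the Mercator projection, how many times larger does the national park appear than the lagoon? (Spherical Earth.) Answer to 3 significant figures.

6.82

Mercator is conformal with k = sec φ, so areal scale = k² = sec²φ.
At 68.5°: sec²(68.5°) = 1/0.3665² = 7.445.
At 16.8°: sec²(16.8°) = 1/0.9573² = 1.091.
Ratio = 7.445/1.091 = cos²(16.8°)/cos²(68.5°) ≈ 6.82.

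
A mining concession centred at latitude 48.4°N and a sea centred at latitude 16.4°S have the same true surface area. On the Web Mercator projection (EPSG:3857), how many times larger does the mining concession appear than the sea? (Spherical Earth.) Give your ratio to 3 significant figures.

On Mercator, area is exaggerated by sec²φ = 1/cos²φ.
At 48.4°: sec²(48.4°) = 1/0.6639² = 2.269.
At 16.4°: sec²(16.4°) = 1/0.9593² = 1.087.
Ratio = 2.269/1.087 = cos²(16.4°)/cos²(48.4°) ≈ 2.09.

2.09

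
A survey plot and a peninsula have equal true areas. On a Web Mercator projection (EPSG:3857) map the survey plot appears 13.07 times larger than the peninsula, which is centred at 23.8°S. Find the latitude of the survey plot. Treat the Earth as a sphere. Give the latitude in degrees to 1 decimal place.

Mercator areal scale is sec²φ, so apparent-area ratio = sec²φ₁ / sec²φ₂ = cos²φ₂ / cos²φ₁.
cos²φ₂ / cos²φ₁ = 13.07  ⇒  cos φ₁ = cos 23.8° / √13.07 = 0.9150/3.615 = 0.2531.
φ₁ = arccos(0.2531) ≈ 75.3°.

75.3°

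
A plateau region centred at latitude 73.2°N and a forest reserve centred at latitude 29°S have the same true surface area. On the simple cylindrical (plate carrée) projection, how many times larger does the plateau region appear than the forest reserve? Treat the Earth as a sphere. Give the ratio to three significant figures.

3.03

Plate carrée maps x = Rλ, y = Rφ. The meridian scale is h = 1 and the parallel scale is k = 1/cos φ = sec φ.
Areal scale at 73.2°: h·k = 1.000 × 3.460 = 3.460.
Areal scale at 29°: h·k = 1.000 × 1.143 = 1.143.
Ratio = 3.460/1.143 ≈ 3.03.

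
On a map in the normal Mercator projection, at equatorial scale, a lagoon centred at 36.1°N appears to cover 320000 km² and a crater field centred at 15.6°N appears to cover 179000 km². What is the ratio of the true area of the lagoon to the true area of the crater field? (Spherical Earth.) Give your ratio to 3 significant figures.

Since Mercator area scale is 1/cos²φ, the true area equals the apparent area multiplied by cos²φ.
True area of lagoon: 320000 × cos²(36.1°) = 320000 × 0.6528 = 208900 km².
True area of crater field: 179000 × cos²(15.6°) = 179000 × 0.9277 = 166100 km².
Ratio = 208900 / 166100 ≈ 1.26.

1.26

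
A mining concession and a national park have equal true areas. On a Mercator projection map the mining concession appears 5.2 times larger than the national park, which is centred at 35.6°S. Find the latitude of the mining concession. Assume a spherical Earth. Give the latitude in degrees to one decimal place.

For equal true areas on Mercator, apparent areas scale as sec²φ, so the ratio is cos²φ₂ / cos²φ₁.
cos²φ₂ / cos²φ₁ = 5.2  ⇒  cos φ₁ = cos 35.6° / √5.2 = 0.8131/2.280 = 0.3566.
φ₁ = arccos(0.3566) ≈ 69.1°.

69.1°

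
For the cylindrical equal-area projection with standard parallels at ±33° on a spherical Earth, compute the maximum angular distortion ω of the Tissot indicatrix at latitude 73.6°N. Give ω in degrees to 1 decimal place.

A cylindrical equal-area projection with standard parallel φ₀ has meridian scale h = cos φ / cos φ₀ and parallel scale k = cos φ₀ / cos φ (so areas are preserved, h·k = 1).
At 73.6°: h = 0.3367, k = 2.970; principal scales a = 2.970, b = 0.3367.
sin(ω/2) = (a − b)/(a + b) = 2.634/3.307 = 0.7964, so ω = 2 arcsin(0.7964) ≈ 105.6°.

105.6°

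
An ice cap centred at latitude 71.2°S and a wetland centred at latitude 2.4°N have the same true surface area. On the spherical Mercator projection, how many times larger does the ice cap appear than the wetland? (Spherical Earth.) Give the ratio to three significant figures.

Mercator areal scale is sec²φ.
At 71.2°: sec²(71.2°) = 1/0.3223² = 9.629.
At 2.4°: sec²(2.4°) = 1/0.9991² = 1.002.
Ratio = 9.629/1.002 = cos²(2.4°)/cos²(71.2°) ≈ 9.61.

9.61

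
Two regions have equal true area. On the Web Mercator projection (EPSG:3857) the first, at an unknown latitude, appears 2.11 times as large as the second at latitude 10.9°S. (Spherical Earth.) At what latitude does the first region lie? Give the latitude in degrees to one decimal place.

47.5°

For equal true areas on Mercator, apparent areas scale as sec²φ, so the ratio is cos²φ₂ / cos²φ₁.
cos²φ₂ / cos²φ₁ = 2.11  ⇒  cos φ₁ = cos 10.9° / √2.11 = 0.9820/1.453 = 0.6760.
φ₁ = arccos(0.6760) ≈ 47.5°.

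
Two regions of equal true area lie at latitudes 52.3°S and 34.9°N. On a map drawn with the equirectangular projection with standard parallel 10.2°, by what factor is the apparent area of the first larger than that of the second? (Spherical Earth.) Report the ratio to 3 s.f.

The equidistant cylindrical projection with φ₀ = 10.2° has h = 1 (meridians true) and k = cos φ₀ / cos φ along parallels.
Areal scale at 52.3°: h·k = 1.000 × 1.609 = 1.609.
Areal scale at 34.9°: h·k = 1.000 × 1.200 = 1.200.
Ratio = 1.609/1.200 ≈ 1.34.

1.34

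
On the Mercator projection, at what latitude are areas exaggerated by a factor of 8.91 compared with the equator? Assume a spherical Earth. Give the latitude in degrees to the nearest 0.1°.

70.4°

Mercator areal scale is sec²φ.
sec²φ = 8.91  ⇒  cos²φ = 0.1122  ⇒  cos φ = 0.3350.
φ = arccos(0.3350) ≈ 70.4°.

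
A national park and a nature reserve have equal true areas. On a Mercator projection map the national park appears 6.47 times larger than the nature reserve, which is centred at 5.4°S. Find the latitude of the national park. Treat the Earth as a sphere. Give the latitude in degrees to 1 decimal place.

On Mercator, (apparent₁)/(apparent₂) = sec²φ₁ / sec²φ₂ when true areas are equal.
cos²φ₂ / cos²φ₁ = 6.47  ⇒  cos φ₁ = cos 5.4° / √6.47 = 0.9956/2.544 = 0.3914.
φ₁ = arccos(0.3914) ≈ 67.0°.

67.0°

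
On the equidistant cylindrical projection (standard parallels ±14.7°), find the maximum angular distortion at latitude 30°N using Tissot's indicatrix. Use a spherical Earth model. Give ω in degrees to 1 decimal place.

In the equirectangular projection with standard parallel φ₀ = 14.7° (x = Rλ cos φ₀, y = Rφ), meridians are true-scale (h = 1) and the parallel scale is k = cos φ₀ / cos φ.
At 30°: h = 1.000, k = 1.117; principal scales a = 1.117, b = 1.000.
sin(ω/2) = (a − b)/(a + b) = 0.1169/2.117 = 0.05522, so ω = 2 arcsin(0.05522) ≈ 6.3°.

6.3°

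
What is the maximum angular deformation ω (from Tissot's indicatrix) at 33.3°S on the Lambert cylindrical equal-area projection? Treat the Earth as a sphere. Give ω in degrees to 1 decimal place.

The Lambert cylindrical equal-area projection is the cylindrical equal-area projection with its standard parallel at the equator (φ₀ = 0). A cylindrical equal-area projection with standard parallel φ₀ has meridian scale h = cos φ / cos φ₀ and parallel scale k = cos φ₀ / cos φ (so areas are preserved, h·k = 1).
At 33.3°: h = 0.8358, k = 1.196; principal scales a = 1.196, b = 0.8358.
sin(ω/2) = (a − b)/(a + b) = 0.3606/2.032 = 0.1775, so ω = 2 arcsin(0.1775) ≈ 20.4°.

20.4°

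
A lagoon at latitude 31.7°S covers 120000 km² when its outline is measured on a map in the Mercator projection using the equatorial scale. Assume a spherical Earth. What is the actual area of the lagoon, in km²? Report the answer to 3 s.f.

The Mercator projection is conformal; its linear scale factor is the same in every direction and equals sec φ = 1/cos φ.
Areal scale = k² = sec²φ = 1/cos²(31.7°) = 1/0.8508² = 1.381.
True area = apparent / (areal scale) = 120000 / 1.381 ≈ 86900 km².

86900 km²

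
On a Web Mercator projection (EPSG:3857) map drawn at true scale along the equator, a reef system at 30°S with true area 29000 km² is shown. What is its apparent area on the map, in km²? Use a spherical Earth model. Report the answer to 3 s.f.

Mercator is conformal, so the point scale is isotropic: h = k = sec φ = 1/cos φ.
Areal scale = k² = sec²φ = 1/cos²(30°) = 1/0.8660² = 1.333.
Apparent area = 29000 × 1.333 ≈ 38700 km².

38700 km²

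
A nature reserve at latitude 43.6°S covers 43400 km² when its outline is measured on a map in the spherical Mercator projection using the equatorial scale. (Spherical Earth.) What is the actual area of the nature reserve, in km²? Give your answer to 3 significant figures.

Mercator is conformal, so the point scale is isotropic: h = k = sec φ = 1/cos φ.
Areal scale = k² = sec²φ = 1/cos²(43.6°) = 1/0.7242² = 1.907.
True area = apparent / (areal scale) = 43400 / 1.907 ≈ 22800 km².

22800 km²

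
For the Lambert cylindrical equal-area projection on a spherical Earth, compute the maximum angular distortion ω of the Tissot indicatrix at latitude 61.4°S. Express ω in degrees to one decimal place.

The Lambert cylindrical equal-area projection is the cylindrical equal-area projection with its standard parallel at the equator (φ₀ = 0). Cylindrical equal-area (φ₀ = 0°): h = cos φ / cos 0° along meridians, k = cos 0° / cos φ along parallels; h·k = 1.
At 61.4°: h = 0.4787, k = 2.089; principal scales a = 2.089, b = 0.4787.
sin(ω/2) = (a − b)/(a + b) = 1.610/2.568 = 0.6271, so ω = 2 arcsin(0.6271) ≈ 77.7°.

77.7°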